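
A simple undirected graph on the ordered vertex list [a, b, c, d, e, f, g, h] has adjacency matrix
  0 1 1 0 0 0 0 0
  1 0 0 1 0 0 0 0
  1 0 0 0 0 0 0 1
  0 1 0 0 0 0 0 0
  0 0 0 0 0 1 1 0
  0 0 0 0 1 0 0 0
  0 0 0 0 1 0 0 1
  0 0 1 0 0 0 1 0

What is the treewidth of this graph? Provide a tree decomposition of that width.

The largest bag has 2 vertices, giving width 1; this decomposition certifies tw(G) ≤ 1. Since G has at least one edge (e.g. f–e), it is not an edgeless graph, so tw(G) ≥ 1. Therefore the treewidth is 1.

Treewidth 1.
One optimal decomposition is:
Bags: B1 = {e, f}  B2 = {e, g}  B3 = {g, h}  B4 = {c, h}  B5 = {a, c}  B6 = {a, b}  B7 = {b, d}
Tree: B1–B2, B2–B3, B3–B4, B4–B5, B5–B6, B6–B7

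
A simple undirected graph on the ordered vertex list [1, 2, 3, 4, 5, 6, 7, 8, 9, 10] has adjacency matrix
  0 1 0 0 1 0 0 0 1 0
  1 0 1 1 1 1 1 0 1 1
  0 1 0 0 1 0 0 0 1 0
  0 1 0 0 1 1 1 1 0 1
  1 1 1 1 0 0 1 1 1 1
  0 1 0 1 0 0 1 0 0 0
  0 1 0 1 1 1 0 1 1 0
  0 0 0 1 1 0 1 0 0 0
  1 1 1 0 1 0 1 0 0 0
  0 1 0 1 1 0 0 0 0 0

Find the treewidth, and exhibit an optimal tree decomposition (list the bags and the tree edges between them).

Treewidth 3.
One such decomposition:
Bags: B1 = {2, 4, 5, 7}  B2 = {2, 5, 7, 9}  B3 = {2, 4, 5, 10}  B4 = {1, 2, 5, 9}  B5 = {2, 3, 5, 9}  B6 = {4, 5, 7, 8}  B7 = {2, 4, 6, 7}
Tree: B1–B2, B1–B3, B2–B4, B4–B5, B1–B6, B1–B7

The largest bag has 4 vertices, giving width 3; this decomposition certifies tw(G) ≤ 3. For the lower bound, the 4 vertices {4, 5, 7, 8} are pairwise adjacent, and any tree decomposition puts a clique entirely inside one bag — forcing width ≥ 3. Hence tw(G) = 3 exactly.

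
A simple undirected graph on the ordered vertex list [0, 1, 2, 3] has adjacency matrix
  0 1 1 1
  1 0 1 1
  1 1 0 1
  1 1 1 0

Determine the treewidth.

3

A width-3 tree decomposition is:
Bags: B1 = {0, 1, 2, 3}
Tree: (single bag)
With just one bag of size 4, the width is 4 − 1 = 3, so tw(G) ≤ 3. Conversely, {0, 1, 2, 3} is a clique of size 4, and the vertices of any clique must share a bag in every tree decomposition; so some bag has ≥ 4 vertices and tw(G) ≥ 3. Combining the bounds, tw(G) = 3.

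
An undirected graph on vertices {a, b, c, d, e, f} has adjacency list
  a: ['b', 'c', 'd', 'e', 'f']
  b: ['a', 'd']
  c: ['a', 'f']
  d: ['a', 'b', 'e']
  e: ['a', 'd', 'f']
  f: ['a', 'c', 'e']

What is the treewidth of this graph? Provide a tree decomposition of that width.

Treewidth 2.
Bags: B1 = {a, b, d}  B2 = {a, d, e}  B3 = {a, e, f}  B4 = {a, c, f}
Tree: B1–B2, B2–B3, B3–B4

The largest bag has 3 vertices, giving width 2; this decomposition certifies tw(G) ≤ 2. For the lower bound, the 3 vertices {a, d, e} are pairwise adjacent, and any tree decomposition puts a clique entirely inside one bag — forcing width ≥ 2. The upper and lower bounds meet at 2, so that is the treewidth.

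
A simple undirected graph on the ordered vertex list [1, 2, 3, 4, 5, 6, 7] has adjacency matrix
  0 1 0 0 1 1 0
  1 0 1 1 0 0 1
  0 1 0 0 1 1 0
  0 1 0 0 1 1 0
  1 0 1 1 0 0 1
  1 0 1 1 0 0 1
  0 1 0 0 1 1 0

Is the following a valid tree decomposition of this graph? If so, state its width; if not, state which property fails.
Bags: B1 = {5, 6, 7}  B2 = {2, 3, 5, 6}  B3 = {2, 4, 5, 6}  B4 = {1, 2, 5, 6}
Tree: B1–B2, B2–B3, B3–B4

No — edge (2,7) lies in no bag.

A tree decomposition must satisfy three properties: every vertex lies in some bag; for every edge, both endpoints lie together in some bag; and for every vertex, the bags containing it form a connected subtree. Here edge (2,7) lies in no bag, so the decomposition is invalid.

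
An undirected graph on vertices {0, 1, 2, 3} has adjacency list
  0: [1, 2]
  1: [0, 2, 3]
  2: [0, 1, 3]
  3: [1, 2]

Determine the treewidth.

2

A width-2 tree decomposition is:
Bags: B1 = {0, 1, 2}  B2 = {1, 2, 3}
Tree: B1–B2
Every bag has size at most 3, so the width is 3 − 1 = 2 and tw(G) ≤ 2. Conversely, {0, 1, 2} is a clique of size 3, and the vertices of any clique must share a bag in every tree decomposition; so some bag has ≥ 3 vertices and tw(G) ≥ 2. Therefore the treewidth is 2.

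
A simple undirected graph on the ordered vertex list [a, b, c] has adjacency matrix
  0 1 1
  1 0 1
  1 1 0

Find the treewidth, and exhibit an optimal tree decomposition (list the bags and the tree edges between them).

With just one bag of size 3, the width is 3 − 1 = 2, so tw(G) ≤ 2. Conversely, {a, b, c} is a clique of size 3, and the vertices of any clique must share a bag in every tree decomposition; so some bag has ≥ 3 vertices and tw(G) ≥ 2. Therefore the treewidth is 2.

Treewidth 2.
One optimal decomposition is:
Bags: B1 = {a, b, c}
Tree: (single bag)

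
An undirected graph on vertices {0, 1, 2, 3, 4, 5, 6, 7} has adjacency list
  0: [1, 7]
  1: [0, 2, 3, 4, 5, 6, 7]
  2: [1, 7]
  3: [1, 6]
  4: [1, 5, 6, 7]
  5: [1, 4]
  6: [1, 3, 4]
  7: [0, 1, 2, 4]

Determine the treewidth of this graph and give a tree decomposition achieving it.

Treewidth 2.
One optimal decomposition is:
Bags: B1 = {1, 4, 6}  B2 = {1, 4, 7}  B3 = {1, 3, 6}  B4 = {1, 2, 7}  B5 = {0, 1, 7}  B6 = {1, 4, 5}
Tree: B1–B2, B1–B3, B2–B4, B2–B5, B1–B6

The largest bag has 3 vertices, giving width 2; this decomposition certifies tw(G) ≤ 2. For the lower bound, the 3 vertices {0, 1, 7} are pairwise adjacent, and any tree decomposition puts a clique entirely inside one bag — forcing width ≥ 2. Hence tw(G) = 2 exactly.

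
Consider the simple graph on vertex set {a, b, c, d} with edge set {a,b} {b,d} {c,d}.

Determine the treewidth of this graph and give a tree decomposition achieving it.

Treewidth 1.
Bags: B1 = {b, d}  B2 = {c, d}  B3 = {a, b}
Tree: B1–B2, B1–B3

Every bag has size at most 2, so the width is 2 − 1 = 1 and tw(G) ≤ 1. Since G has at least one edge (e.g. d–b), it is not an edgeless graph, so tw(G) ≥ 1. Combining the bounds, tw(G) = 1.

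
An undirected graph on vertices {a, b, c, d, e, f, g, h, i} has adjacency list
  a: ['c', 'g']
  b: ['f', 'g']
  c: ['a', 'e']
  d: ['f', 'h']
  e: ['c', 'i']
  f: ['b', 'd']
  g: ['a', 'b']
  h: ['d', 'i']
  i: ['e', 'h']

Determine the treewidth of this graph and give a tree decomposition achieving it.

Treewidth 2.
One such decomposition:
Bags: B1 = {b, d, f}  B2 = {b, d, h}  B3 = {b, h, i}  B4 = {b, e, i}  B5 = {b, c, e}  B6 = {a, b, c}  B7 = {a, b, g}
Tree: B1–B2, B2–B3, B3–B4, B4–B5, B5–B6, B6–B7

Every bag has size at most 3, so the width is 3 − 1 = 2 and tw(G) ≤ 2. For the lower bound, G contains the cycle b–f–d–h–i–e–c–a–g–b, so G is not a forest; only forests have treewidth ≤ 1, hence tw(G) ≥ 2. The upper and lower bounds meet at 2, so that is the treewidth.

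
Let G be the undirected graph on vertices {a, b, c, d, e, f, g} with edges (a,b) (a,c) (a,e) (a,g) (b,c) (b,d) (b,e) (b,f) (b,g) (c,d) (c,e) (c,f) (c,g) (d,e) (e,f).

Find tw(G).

A width-3 tree decomposition is:
Bags: B1 = {b, c, d, e}  B2 = {a, b, c, e}  B3 = {b, c, e, f}  B4 = {a, b, c, g}
Tree: B1–B2, B1–B3, B2–B4
The largest bag has 4 vertices, giving width 3; this decomposition certifies tw(G) ≤ 3. On the other hand G contains the 4-clique {a, b, c, g}. A clique must lie in a single bag of any decomposition, so no decomposition can have width below 3. Combining the bounds, tw(G) = 3.

3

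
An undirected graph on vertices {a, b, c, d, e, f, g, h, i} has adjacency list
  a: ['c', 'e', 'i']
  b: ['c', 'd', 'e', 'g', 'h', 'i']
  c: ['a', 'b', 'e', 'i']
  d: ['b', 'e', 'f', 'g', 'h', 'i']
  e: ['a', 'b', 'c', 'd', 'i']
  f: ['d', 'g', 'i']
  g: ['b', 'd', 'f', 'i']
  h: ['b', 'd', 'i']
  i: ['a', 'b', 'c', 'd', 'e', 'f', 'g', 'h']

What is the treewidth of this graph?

A width-3 tree decomposition is:
Bags: B1 = {b, c, e, i}  B2 = {b, d, e, i}  B3 = {b, d, g, i}  B4 = {b, d, h, i}  B5 = {d, f, g, i}  B6 = {a, c, e, i}
Tree: B1–B2, B2–B3, B2–B4, B3–B5, B1–B6
Each bag holds 4 vertices, so the decomposition has width 3, which upper-bounds the treewidth. For the lower bound, the 4 vertices {d, f, g, i} are pairwise adjacent, and any tree decomposition puts a clique entirely inside one bag — forcing width ≥ 3. Therefore the treewidth is 3.

3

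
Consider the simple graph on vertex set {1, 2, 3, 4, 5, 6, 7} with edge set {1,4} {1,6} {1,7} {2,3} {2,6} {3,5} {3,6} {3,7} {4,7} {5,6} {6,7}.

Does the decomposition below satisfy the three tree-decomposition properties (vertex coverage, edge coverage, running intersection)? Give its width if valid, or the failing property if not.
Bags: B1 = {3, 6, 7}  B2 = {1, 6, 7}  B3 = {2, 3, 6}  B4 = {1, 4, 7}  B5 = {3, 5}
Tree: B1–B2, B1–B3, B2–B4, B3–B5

A tree decomposition must satisfy three properties: every vertex lies in some bag; for every edge, both endpoints lie together in some bag; and for every vertex, the bags containing it form a connected subtree. Here edge (6,5) lies in no bag, so the decomposition is invalid.

No — edge (6,5) lies in no bag.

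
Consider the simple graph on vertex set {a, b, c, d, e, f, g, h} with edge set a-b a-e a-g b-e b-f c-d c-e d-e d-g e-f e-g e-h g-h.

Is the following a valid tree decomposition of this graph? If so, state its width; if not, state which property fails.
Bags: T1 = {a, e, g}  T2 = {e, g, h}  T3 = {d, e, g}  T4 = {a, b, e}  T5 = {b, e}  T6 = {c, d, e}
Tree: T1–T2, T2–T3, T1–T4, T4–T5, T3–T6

No — vertex f appears in no bag.

A tree decomposition must satisfy three properties: every vertex lies in some bag; for every edge, both endpoints lie together in some bag; and for every vertex, the bags containing it form a connected subtree. Here vertex f appears in no bag, so the decomposition is invalid.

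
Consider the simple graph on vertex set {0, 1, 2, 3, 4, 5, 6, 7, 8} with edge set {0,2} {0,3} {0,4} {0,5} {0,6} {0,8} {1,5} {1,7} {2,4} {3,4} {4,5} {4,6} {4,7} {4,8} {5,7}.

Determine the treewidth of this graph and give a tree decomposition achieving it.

Treewidth 2.
One such decomposition:
Bags: B1 = {0, 4, 5}  B2 = {0, 4, 6}  B3 = {0, 2, 4}  B4 = {4, 5, 7}  B5 = {1, 5, 7}  B6 = {0, 4, 8}  B7 = {0, 3, 4}
Tree: B1–B2, B2–B3, B1–B4, B4–B5, B2–B6, B6–B7

The largest bag has 3 vertices, giving width 2; this decomposition certifies tw(G) ≤ 2. For the lower bound, the 3 vertices {1, 5, 7} are pairwise adjacent, and any tree decomposition puts a clique entirely inside one bag — forcing width ≥ 2. The upper and lower bounds meet at 2, so that is the treewidth.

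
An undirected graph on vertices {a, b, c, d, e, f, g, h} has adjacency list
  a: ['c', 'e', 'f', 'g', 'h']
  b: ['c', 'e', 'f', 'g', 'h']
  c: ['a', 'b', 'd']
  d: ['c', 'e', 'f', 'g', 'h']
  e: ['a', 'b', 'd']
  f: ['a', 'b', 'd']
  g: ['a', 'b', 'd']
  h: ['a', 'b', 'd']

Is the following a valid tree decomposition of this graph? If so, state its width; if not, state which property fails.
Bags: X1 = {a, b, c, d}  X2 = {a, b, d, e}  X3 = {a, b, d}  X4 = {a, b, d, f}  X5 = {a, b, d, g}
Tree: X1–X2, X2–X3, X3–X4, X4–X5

No — vertex h appears in no bag.

A tree decomposition must satisfy three properties: every vertex lies in some bag; for every edge, both endpoints lie together in some bag; and for every vertex, the bags containing it form a connected subtree. Here vertex h appears in no bag, so the decomposition is invalid.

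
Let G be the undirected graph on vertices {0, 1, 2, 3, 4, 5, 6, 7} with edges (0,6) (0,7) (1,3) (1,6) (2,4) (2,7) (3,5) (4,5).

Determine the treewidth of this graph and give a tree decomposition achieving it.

Treewidth 2.
One optimal decomposition is:
Bags: B1 = {0, 2, 7}  B2 = {0, 2, 4}  B3 = {0, 4, 5}  B4 = {0, 3, 5}  B5 = {0, 1, 3}  B6 = {0, 1, 6}
Tree: B1–B2, B2–B3, B3–B4, B4–B5, B5–B6

Each bag holds 3 vertices, so the decomposition has width 2, which upper-bounds the treewidth. For the lower bound, G contains the cycle 0–7–2–4–5–3–1–6–0, so G is not a forest; only forests have treewidth ≤ 1, hence tw(G) ≥ 2. Hence tw(G) = 2 exactly.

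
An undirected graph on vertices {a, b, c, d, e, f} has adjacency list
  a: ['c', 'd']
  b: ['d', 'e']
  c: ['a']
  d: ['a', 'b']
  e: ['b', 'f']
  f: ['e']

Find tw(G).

A width-1 tree decomposition is:
Bags: B1 = {e, f}  B2 = {b, e}  B3 = {b, d}  B4 = {a, d}  B5 = {a, c}
Tree: B1–B2, B2–B3, B3–B4, B4–B5
The largest bag has 2 vertices, giving width 1; this decomposition certifies tw(G) ≤ 1. Since G has at least one edge (e.g. f–e), it is not an edgeless graph, so tw(G) ≥ 1. Hence tw(G) = 1 exactly.

1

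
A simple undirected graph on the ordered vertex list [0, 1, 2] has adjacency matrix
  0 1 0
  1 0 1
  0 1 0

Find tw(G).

A width-1 tree decomposition is:
Bags: B1 = {1, 2}  B2 = {0, 1}
Tree: B1–B2
Each bag holds 2 vertices, so the decomposition has width 1, which upper-bounds the treewidth. Since G has at least one edge (e.g. 1–2), it is not an edgeless graph, so tw(G) ≥ 1. Combining the bounds, tw(G) = 1.

1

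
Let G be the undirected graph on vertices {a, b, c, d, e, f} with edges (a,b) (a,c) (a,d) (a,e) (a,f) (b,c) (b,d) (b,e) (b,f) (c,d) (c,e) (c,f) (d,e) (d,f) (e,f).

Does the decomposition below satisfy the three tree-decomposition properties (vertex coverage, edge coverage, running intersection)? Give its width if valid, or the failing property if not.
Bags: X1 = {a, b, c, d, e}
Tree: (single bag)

A tree decomposition must satisfy three properties: every vertex lies in some bag; for every edge, both endpoints lie together in some bag; and for every vertex, the bags containing it form a connected subtree. Here vertex f appears in no bag, so the decomposition is invalid.

No — vertex f appears in no bag.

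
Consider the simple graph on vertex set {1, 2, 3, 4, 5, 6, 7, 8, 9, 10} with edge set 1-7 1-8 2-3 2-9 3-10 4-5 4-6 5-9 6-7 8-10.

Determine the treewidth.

2

A width-2 tree decomposition is:
Bags: B1 = {3, 8, 10}  B2 = {2, 3, 8}  B3 = {2, 8, 9}  B4 = {5, 8, 9}  B5 = {4, 5, 8}  B6 = {4, 6, 8}  B7 = {6, 7, 8}  B8 = {1, 7, 8}
Tree: B1–B2, B2–B3, B3–B4, B4–B5, B5–B6, B6–B7, B7–B8
Every bag has size at most 3, so the width is 3 − 1 = 2 and tw(G) ≤ 2. Since 8–10–3–2–9–5–4–6–7–1–8 is a cycle in G, G is not acyclic. Forests are exactly the graphs of treewidth ≤ 1, so tw(G) ≥ 2. Combining the bounds, tw(G) = 2.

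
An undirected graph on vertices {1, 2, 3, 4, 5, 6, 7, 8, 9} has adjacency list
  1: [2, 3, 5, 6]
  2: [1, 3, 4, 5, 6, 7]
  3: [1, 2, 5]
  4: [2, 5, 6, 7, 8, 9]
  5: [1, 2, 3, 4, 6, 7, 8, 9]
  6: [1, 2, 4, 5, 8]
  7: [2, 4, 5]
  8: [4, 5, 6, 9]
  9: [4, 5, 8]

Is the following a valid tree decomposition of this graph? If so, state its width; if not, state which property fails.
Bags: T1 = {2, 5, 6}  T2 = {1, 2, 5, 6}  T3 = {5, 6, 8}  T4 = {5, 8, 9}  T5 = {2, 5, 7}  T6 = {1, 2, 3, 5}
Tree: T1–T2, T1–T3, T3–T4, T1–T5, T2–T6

A tree decomposition must satisfy three properties: every vertex lies in some bag; for every edge, both endpoints lie together in some bag; and for every vertex, the bags containing it form a connected subtree. Here vertex 4 appears in no bag, so the decomposition is invalid.

No — vertex 4 appears in no bag.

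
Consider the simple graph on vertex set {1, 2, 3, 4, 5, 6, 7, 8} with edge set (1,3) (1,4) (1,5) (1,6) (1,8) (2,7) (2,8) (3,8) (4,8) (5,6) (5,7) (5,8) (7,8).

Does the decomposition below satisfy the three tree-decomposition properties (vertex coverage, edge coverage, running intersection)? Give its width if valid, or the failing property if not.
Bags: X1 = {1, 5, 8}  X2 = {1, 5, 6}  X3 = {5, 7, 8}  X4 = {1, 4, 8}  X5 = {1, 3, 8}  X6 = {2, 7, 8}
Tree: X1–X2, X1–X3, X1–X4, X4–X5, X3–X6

Yes; width 2.

Checking the three conditions: (i) the bags cover all of {1, 2, 3, 4, 5, 6, 7, 8}; (ii) for each edge, some bag contains both endpoints; (iii) the bags containing any fixed vertex form a subtree. All hold, so the decomposition is valid with width 3 − 1 = 2.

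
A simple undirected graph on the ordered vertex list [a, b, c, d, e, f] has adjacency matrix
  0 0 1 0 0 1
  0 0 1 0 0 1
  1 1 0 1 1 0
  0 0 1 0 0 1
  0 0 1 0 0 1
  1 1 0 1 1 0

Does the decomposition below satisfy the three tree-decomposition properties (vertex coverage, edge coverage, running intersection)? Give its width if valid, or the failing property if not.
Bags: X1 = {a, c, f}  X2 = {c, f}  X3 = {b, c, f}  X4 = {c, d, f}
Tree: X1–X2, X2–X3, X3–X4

A tree decomposition must satisfy three properties: every vertex lies in some bag; for every edge, both endpoints lie together in some bag; and for every vertex, the bags containing it form a connected subtree. Here vertex e appears in no bag, so the decomposition is invalid.

No — vertex e appears in no bag.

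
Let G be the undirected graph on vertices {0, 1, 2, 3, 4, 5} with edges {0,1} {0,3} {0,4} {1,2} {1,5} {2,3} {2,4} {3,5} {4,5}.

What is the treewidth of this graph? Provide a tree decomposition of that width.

Treewidth 3.
One such decomposition:
Bags: B1 = {0, 2, 4, 5}  B2 = {0, 1, 2, 5}  B3 = {0, 2, 3, 5}
Tree: B1–B2, B2–B3

Each bag holds 4 vertices, so the decomposition has width 3, which upper-bounds the treewidth. For the lower bound: the 4 vertex sets {4,5}, {1,2}, {0}, {3} are disjoint, each induces a connected subgraph, and every pair is joined by at least one edge of G. Contracting each set to a single vertex therefore yields K_{4} as a minor, and since treewidth is minor-monotone, tw(G) ≥ tw(K_{4}) = 3. Hence tw(G) = 3 exactly.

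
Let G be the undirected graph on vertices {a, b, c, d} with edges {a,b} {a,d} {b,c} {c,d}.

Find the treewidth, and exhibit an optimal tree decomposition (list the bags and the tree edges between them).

Each bag holds 3 vertices, so the decomposition has width 2, which upper-bounds the treewidth. The edges d–c–b–a–d form a cycle, so G is not a tree and its treewidth is at least 2. Hence tw(G) = 2 exactly.

Treewidth 2.
Bags: B1 = {b, c, d}  B2 = {a, b, d}
Tree: B1–B2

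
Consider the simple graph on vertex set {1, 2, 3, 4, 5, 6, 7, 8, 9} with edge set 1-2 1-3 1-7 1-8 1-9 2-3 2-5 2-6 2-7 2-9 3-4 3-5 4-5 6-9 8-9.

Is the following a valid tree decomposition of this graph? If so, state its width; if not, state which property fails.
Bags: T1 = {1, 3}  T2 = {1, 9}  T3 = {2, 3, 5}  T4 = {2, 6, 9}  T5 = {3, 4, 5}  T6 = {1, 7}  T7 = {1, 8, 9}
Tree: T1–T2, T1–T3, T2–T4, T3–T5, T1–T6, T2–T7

A tree decomposition must satisfy three properties: every vertex lies in some bag; for every edge, both endpoints lie together in some bag; and for every vertex, the bags containing it form a connected subtree. Here edge (2,1) lies in no bag, so the decomposition is invalid.

No — edge (2,1) lies in no bag.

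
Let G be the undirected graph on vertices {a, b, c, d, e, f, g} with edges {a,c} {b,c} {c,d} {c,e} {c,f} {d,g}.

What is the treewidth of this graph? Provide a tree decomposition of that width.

Each bag holds 2 vertices, so the decomposition has width 1, which upper-bounds the treewidth. G has an edge, so its treewidth is at least 1. Therefore the treewidth is 1.

Treewidth 1.
One such decomposition:
Bags: B1 = {c, d}  B2 = {d, g}  B3 = {c, f}  B4 = {b, c}  B5 = {a, c}  B6 = {c, e}
Tree: B1–B2, B1–B3, B3–B4, B4–B5, B1–B6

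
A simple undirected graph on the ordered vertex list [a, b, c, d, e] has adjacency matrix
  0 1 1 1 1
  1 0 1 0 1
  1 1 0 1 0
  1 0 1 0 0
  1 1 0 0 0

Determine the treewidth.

A width-2 tree decomposition is:
Bags: B1 = {a, b, c}  B2 = {a, b, e}  B3 = {a, c, d}
Tree: B1–B2, B1–B3
The largest bag has 3 vertices, giving width 2; this decomposition certifies tw(G) ≤ 2. On the other hand G contains the 3-clique {a, b, e}. A clique must lie in a single bag of any decomposition, so no decomposition can have width below 2. The upper and lower bounds meet at 2, so that is the treewidth.

2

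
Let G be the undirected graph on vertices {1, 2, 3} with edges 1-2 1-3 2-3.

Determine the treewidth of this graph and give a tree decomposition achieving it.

Treewidth 2.
One optimal decomposition is:
Bags: B1 = {1, 2, 3}
Tree: (single bag)

With just one bag of size 3, the width is 3 − 1 = 2, so tw(G) ≤ 2. Conversely, {1, 2, 3} is a clique of size 3, and the vertices of any clique must share a bag in every tree decomposition; so some bag has ≥ 3 vertices and tw(G) ≥ 2. Hence tw(G) = 2 exactly.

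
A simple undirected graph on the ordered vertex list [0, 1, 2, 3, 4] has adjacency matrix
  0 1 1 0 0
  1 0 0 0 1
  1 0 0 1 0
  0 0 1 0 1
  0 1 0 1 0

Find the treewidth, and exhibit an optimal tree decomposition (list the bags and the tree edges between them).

Treewidth 2.
Bags: B1 = {0, 2, 3}  B2 = {0, 1, 3}  B3 = {1, 3, 4}
Tree: B1–B2, B2–B3

The largest bag has 3 vertices, giving width 2; this decomposition certifies tw(G) ≤ 2. For the lower bound, G contains the cycle 3–2–0–1–4–3, so G is not a forest; only forests have treewidth ≤ 1, hence tw(G) ≥ 2. The upper and lower bounds meet at 2, so that is the treewidth.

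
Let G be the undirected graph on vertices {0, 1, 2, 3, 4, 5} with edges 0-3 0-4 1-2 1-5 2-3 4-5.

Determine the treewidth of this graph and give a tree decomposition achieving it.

The largest bag has 3 vertices, giving width 2; this decomposition certifies tw(G) ≤ 2. The edges 4–5–1–2–3–0–4 form a cycle, so G is not a tree and its treewidth is at least 2. Hence tw(G) = 2 exactly.

Treewidth 2.
One such decomposition:
Bags: B1 = {1, 4, 5}  B2 = {1, 2, 4}  B3 = {2, 3, 4}  B4 = {0, 3, 4}
Tree: B1–B2, B2–B3, B3–B4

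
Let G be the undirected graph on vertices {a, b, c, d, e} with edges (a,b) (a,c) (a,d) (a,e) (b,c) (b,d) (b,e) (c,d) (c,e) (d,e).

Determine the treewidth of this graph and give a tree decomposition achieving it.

A single bag containing all 5 vertices is trivially a valid decomposition of width 4. Conversely, {a, b, c, d, e} is a clique of size 5, and the vertices of any clique must share a bag in every tree decomposition; so some bag has ≥ 5 vertices and tw(G) ≥ 4. The upper and lower bounds meet at 4, so that is the treewidth.

Treewidth 4.
One such decomposition:
Bags: B1 = {a, b, c, d, e}
Tree: (single bag)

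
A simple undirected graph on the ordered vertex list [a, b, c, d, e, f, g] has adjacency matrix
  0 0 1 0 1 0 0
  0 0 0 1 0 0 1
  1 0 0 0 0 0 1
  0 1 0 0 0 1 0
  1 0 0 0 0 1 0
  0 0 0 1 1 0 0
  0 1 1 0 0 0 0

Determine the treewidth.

2

A width-2 tree decomposition is:
Bags: B1 = {b, d, f}  B2 = {b, f, g}  B3 = {c, f, g}  B4 = {a, c, f}  B5 = {a, e, f}
Tree: B1–B2, B2–B3, B3–B4, B4–B5
The largest bag has 3 vertices, giving width 2; this decomposition certifies tw(G) ≤ 2. For the lower bound, G contains the cycle f–d–b–g–c–a–e–f, so G is not a forest; only forests have treewidth ≤ 1, hence tw(G) ≥ 2. Hence tw(G) = 2 exactly.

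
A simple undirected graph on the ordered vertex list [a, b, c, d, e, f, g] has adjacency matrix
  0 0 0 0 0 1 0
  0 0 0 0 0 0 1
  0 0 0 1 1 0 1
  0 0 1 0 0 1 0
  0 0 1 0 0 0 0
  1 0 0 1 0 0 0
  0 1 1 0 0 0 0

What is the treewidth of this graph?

A width-1 tree decomposition is:
Bags: B1 = {c, d}  B2 = {d, f}  B3 = {c, e}  B4 = {c, g}  B5 = {b, g}  B6 = {a, f}
Tree: B1–B2, B1–B3, B1–B4, B4–B5, B2–B6
Every bag has size at most 2, so the width is 2 − 1 = 1 and tw(G) ≤ 1. Since G has at least one edge (e.g. c–d), it is not an edgeless graph, so tw(G) ≥ 1. Hence tw(G) = 1 exactly.

1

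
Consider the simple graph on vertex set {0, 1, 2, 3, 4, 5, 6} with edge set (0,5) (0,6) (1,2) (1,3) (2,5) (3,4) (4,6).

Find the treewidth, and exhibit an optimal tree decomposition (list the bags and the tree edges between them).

Treewidth 2.
One optimal decomposition is:
Bags: B1 = {1, 2, 5}  B2 = {0, 1, 5}  B3 = {0, 1, 6}  B4 = {1, 4, 6}  B5 = {1, 3, 4}
Tree: B1–B2, B2–B3, B3–B4, B4–B5

The largest bag has 3 vertices, giving width 2; this decomposition certifies tw(G) ≤ 2. Since 1–2–5–0–6–4–3–1 is a cycle in G, G is not acyclic. Forests are exactly the graphs of treewidth ≤ 1, so tw(G) ≥ 2. Hence tw(G) = 2 exactly.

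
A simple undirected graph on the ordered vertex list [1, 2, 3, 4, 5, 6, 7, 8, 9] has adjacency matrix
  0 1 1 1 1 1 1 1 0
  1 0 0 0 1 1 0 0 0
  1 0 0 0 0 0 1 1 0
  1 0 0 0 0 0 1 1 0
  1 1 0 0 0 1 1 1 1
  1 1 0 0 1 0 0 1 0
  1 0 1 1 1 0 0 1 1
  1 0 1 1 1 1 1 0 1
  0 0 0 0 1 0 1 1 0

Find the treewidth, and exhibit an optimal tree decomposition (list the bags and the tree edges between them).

Treewidth 3.
One optimal decomposition is:
Bags: B1 = {1, 5, 7, 8}  B2 = {5, 7, 8, 9}  B3 = {1, 5, 6, 8}  B4 = {1, 3, 7, 8}  B5 = {1, 2, 5, 6}  B6 = {1, 4, 7, 8}
Tree: B1–B2, B1–B3, B1–B4, B3–B5, B1–B6

Every bag has size at most 4, so the width is 4 − 1 = 3 and tw(G) ≤ 3. On the other hand G contains the 4-clique {1, 5, 6, 8}. A clique must lie in a single bag of any decomposition, so no decomposition can have width below 3. The upper and lower bounds meet at 3, so that is the treewidth.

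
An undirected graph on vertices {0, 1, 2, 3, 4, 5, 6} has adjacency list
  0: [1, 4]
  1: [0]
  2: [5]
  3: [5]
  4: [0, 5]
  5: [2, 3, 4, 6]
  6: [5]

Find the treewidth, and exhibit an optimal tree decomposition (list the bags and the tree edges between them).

Treewidth 1.
Bags: B1 = {4, 5}  B2 = {2, 5}  B3 = {0, 4}  B4 = {0, 1}  B5 = {5, 6}  B6 = {3, 5}
Tree: B1–B2, B1–B3, B3–B4, B2–B5, B5–B6

Every bag has size at most 2, so the width is 2 − 1 = 1 and tw(G) ≤ 1. Since G has at least one edge (e.g. 5–4), it is not an edgeless graph, so tw(G) ≥ 1. Therefore the treewidth is 1.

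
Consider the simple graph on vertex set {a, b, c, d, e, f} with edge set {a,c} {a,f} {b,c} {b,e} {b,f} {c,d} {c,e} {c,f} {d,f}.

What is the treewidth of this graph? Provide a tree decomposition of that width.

Treewidth 2.
One optimal decomposition is:
Bags: B1 = {c, d, f}  B2 = {b, c, f}  B3 = {a, c, f}  B4 = {b, c, e}
Tree: B1–B2, B1–B3, B2–B4

The largest bag has 3 vertices, giving width 2; this decomposition certifies tw(G) ≤ 2. On the other hand G contains the 3-clique {b, c, e}. A clique must lie in a single bag of any decomposition, so no decomposition can have width below 2. Hence tw(G) = 2 exactly.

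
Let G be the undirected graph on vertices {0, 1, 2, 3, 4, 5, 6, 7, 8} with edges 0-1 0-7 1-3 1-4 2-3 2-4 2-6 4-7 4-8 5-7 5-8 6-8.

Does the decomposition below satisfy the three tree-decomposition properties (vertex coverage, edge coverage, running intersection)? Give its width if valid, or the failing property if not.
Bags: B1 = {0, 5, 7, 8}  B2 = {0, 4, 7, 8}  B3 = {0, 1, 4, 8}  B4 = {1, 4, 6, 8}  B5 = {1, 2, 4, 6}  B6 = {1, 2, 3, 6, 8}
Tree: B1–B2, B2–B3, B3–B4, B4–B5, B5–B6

A tree decomposition must satisfy three properties: every vertex lies in some bag; for every edge, both endpoints lie together in some bag; and for every vertex, the bags containing it form a connected subtree. Here bags containing vertex 8 are not connected in the tree, so the decomposition is invalid.

No — bags containing vertex 8 are not connected in the tree.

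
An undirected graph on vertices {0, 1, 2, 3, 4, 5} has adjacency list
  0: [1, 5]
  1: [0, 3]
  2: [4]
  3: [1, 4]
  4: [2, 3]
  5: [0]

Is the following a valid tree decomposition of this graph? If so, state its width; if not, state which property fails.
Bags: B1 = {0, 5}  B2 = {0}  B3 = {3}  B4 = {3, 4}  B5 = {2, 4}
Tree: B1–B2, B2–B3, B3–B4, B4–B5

No — vertex 1 appears in no bag.

A tree decomposition must satisfy three properties: every vertex lies in some bag; for every edge, both endpoints lie together in some bag; and for every vertex, the bags containing it form a connected subtree. Here vertex 1 appears in no bag, so the decomposition is invalid.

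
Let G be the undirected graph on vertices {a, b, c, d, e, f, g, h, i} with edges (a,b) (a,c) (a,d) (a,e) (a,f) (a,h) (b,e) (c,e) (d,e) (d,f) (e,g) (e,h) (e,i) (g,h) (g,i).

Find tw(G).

2

A width-2 tree decomposition is:
Bags: B1 = {a, c, e}  B2 = {a, d, e}  B3 = {a, e, h}  B4 = {a, b, e}  B5 = {e, g, h}  B6 = {a, d, f}  B7 = {e, g, i}
Tree: B1–B2, B2–B3, B1–B4, B3–B5, B2–B6, B5–B7
Every bag has size at most 3, so the width is 3 − 1 = 2 and tw(G) ≤ 2. For the lower bound, the 3 vertices {e, g, h} are pairwise adjacent, and any tree decomposition puts a clique entirely inside one bag — forcing width ≥ 2. Therefore the treewidth is 2.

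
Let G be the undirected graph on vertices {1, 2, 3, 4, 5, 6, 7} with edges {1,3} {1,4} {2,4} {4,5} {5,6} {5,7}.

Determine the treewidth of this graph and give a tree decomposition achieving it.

Treewidth 1.
One such decomposition:
Bags: B1 = {1, 3}  B2 = {1, 4}  B3 = {4, 5}  B4 = {5, 7}  B5 = {2, 4}  B6 = {5, 6}
Tree: B1–B2, B2–B3, B3–B4, B2–B5, B3–B6

Each bag holds 2 vertices, so the decomposition has width 1, which upper-bounds the treewidth. Since G has at least one edge (e.g. 3–1), it is not an edgeless graph, so tw(G) ≥ 1. The upper and lower bounds meet at 1, so that is the treewidth.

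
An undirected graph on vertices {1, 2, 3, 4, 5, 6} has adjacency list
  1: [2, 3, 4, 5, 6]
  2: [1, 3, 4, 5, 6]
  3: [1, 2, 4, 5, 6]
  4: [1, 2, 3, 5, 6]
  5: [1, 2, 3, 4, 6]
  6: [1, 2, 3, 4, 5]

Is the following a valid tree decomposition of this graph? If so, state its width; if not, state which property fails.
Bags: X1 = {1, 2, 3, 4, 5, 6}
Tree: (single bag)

Vertex coverage: the bags together contain {1, 2, 3, 4, 5, 6}, the full vertex set. Edge coverage: each edge of G has both endpoints in at least one bag. Running intersection: for every vertex, the bags containing it form a connected subtree. All three properties hold, so this is a valid tree decomposition of width max|bag| − 1 = 5, and hence tw(G) ≤ 5.

Yes; width 5.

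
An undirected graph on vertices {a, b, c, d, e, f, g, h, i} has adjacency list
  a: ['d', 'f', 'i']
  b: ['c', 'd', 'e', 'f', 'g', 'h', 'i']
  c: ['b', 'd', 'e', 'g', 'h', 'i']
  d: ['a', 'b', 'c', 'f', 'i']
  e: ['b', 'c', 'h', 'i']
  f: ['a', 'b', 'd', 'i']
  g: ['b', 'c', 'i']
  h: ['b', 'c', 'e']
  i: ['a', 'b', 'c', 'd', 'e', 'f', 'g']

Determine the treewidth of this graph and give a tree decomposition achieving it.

The largest bag has 4 vertices, giving width 3; this decomposition certifies tw(G) ≤ 3. On the other hand G contains the 4-clique {a, d, f, i}. A clique must lie in a single bag of any decomposition, so no decomposition can have width below 3. Hence tw(G) = 3 exactly.

Treewidth 3.
One such decomposition:
Bags: B1 = {a, d, f, i}  B2 = {b, d, f, i}  B3 = {b, c, d, i}  B4 = {b, c, g, i}  B5 = {b, c, e, i}  B6 = {b, c, e, h}
Tree: B1–B2, B2–B3, B3–B4, B4–B5, B5–B6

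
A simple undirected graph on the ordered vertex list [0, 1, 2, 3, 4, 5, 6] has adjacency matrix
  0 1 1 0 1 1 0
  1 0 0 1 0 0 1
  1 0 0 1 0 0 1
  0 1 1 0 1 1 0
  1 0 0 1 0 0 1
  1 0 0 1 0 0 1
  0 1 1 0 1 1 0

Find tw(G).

A width-3 tree decomposition is:
Bags: B1 = {0, 2, 3, 6}  B2 = {0, 3, 4, 6}  B3 = {0, 1, 3, 6}  B4 = {0, 3, 5, 6}
Tree: B1–B2, B2–B3, B3–B4
Every bag has size at most 4, so the width is 4 − 1 = 3 and tw(G) ≤ 3. For the lower bound: the 4 vertex sets {0,2}, {4,6}, {3}, {1} are disjoint, each induces a connected subgraph, and every pair is joined by at least one edge of G. Contracting each set to a single vertex therefore yields K_{4} as a minor, and since treewidth is minor-monotone, tw(G) ≥ tw(K_{4}) = 3. Therefore the treewidth is 3.

3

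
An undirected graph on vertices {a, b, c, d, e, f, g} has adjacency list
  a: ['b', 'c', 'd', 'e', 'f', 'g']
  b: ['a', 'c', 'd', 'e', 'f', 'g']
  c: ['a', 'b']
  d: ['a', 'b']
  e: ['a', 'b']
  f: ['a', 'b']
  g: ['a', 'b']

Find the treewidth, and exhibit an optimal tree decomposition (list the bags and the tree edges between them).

Treewidth 2.
One optimal decomposition is:
Bags: B1 = {a, b, f}  B2 = {a, b, e}  B3 = {a, b, c}  B4 = {a, b, d}  B5 = {a, b, g}
Tree: B1–B2, B1–B3, B1–B4, B2–B5

Every bag has size at most 3, so the width is 3 − 1 = 2 and tw(G) ≤ 2. On the other hand G contains the 3-clique {a, b, d}. A clique must lie in a single bag of any decomposition, so no decomposition can have width below 2. Combining the bounds, tw(G) = 2.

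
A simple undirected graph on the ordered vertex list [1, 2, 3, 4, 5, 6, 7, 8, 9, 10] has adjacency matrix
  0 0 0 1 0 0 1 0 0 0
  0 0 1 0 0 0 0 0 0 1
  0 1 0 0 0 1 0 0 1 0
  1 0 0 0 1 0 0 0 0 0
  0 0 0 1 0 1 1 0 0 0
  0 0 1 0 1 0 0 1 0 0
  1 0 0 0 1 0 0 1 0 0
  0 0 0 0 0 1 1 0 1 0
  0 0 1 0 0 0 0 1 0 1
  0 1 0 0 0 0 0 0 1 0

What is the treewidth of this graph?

A width-2 tree decomposition is:
Bags: B1 = {2, 3, 10}  B2 = {3, 9, 10}  B3 = {3, 6, 9}  B4 = {6, 8, 9}  B5 = {5, 6, 8}  B6 = {5, 7, 8}  B7 = {4, 5, 7}  B8 = {1, 4, 7}
Tree: B1–B2, B2–B3, B3–B4, B4–B5, B5–B6, B6–B7, B7–B8
Every bag has size at most 3, so the width is 3 − 1 = 2 and tw(G) ≤ 2. The edges 2–10–9–3–2 form a cycle, so G is not a tree and its treewidth is at least 2. Combining the bounds, tw(G) = 2.

2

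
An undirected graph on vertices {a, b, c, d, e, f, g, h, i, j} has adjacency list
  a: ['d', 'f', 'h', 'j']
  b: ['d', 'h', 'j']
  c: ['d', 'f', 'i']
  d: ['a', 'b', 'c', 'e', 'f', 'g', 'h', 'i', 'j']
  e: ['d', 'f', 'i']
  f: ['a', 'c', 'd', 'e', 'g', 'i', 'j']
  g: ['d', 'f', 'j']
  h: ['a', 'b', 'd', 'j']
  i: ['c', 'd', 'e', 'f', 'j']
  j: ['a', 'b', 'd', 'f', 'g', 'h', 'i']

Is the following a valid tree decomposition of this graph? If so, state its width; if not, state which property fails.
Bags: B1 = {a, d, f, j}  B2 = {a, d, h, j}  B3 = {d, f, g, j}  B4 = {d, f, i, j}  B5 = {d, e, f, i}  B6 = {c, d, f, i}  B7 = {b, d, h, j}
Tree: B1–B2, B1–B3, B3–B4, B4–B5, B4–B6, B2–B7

Yes; width 3.

Vertex coverage: the bags together contain {a, b, c, d, e, f, g, h, i, j}, the full vertex set. Edge coverage: each edge of G has both endpoints in at least one bag. Running intersection: for every vertex, the bags containing it form a connected subtree. All three properties hold, so this is a valid tree decomposition of width max|bag| − 1 = 3, and hence tw(G) ≤ 3.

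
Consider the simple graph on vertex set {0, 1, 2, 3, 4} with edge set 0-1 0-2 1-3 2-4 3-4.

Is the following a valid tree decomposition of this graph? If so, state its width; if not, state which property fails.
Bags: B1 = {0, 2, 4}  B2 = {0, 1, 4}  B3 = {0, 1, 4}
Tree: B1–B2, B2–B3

No — vertex 3 appears in no bag.

A tree decomposition must satisfy three properties: every vertex lies in some bag; for every edge, both endpoints lie together in some bag; and for every vertex, the bags containing it form a connected subtree. Here vertex 3 appears in no bag, so the decomposition is invalid.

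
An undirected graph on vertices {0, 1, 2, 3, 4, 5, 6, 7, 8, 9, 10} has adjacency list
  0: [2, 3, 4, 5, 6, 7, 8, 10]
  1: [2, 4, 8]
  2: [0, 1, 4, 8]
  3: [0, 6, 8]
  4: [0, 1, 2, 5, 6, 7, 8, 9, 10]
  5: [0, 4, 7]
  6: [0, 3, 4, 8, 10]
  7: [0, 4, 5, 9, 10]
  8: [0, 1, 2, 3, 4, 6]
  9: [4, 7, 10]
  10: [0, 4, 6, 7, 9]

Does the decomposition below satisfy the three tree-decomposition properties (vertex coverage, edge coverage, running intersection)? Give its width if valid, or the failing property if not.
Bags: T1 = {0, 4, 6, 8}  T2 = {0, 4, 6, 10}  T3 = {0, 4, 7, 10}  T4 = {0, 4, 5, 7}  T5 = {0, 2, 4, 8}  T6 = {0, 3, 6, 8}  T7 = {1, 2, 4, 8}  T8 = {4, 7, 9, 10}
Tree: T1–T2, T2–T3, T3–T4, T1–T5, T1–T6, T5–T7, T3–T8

Yes; width 3.

Every vertex of G appears in some bag (union = {0, 1, 2, 3, 4, 5, 6, 7, 8, 9, 10}); every edge is covered by a bag; and for each vertex v the set of bags containing v is connected in the bag tree. The decomposition is therefore valid. The largest bag has 4 vertices, so the width is 3.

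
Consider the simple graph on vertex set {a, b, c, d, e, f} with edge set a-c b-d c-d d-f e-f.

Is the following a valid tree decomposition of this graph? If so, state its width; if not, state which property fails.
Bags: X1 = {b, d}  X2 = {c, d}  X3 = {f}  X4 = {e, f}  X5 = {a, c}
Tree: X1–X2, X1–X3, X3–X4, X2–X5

No — edge (d,f) lies in no bag.

A tree decomposition must satisfy three properties: every vertex lies in some bag; for every edge, both endpoints lie together in some bag; and for every vertex, the bags containing it form a connected subtree. Here edge (d,f) lies in no bag, so the decomposition is invalid.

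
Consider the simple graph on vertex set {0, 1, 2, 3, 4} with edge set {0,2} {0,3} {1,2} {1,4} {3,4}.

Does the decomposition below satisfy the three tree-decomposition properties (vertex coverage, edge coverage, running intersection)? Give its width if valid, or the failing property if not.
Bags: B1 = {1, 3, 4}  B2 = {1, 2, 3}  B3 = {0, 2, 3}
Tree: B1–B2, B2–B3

Yes; width 2.

Checking the three conditions: (i) the bags cover all of {0, 1, 2, 3, 4}; (ii) for each edge, some bag contains both endpoints; (iii) the bags containing any fixed vertex form a subtree. All hold, so the decomposition is valid with width 3 − 1 = 2.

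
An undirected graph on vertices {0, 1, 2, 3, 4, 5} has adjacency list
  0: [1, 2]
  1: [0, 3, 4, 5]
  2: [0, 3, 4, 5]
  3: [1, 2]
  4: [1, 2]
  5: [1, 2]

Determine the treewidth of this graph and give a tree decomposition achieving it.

Every bag has size at most 3, so the width is 3 − 1 = 2 and tw(G) ≤ 2. For the lower bound, G contains the cycle 5–1–4–2–5, so G is not a forest; only forests have treewidth ≤ 1, hence tw(G) ≥ 2. Therefore the treewidth is 2.

Treewidth 2.
Bags: B1 = {1, 2, 5}  B2 = {1, 2, 4}  B3 = {0, 1, 2}  B4 = {1, 2, 3}
Tree: B1–B2, B2–B3, B3–B4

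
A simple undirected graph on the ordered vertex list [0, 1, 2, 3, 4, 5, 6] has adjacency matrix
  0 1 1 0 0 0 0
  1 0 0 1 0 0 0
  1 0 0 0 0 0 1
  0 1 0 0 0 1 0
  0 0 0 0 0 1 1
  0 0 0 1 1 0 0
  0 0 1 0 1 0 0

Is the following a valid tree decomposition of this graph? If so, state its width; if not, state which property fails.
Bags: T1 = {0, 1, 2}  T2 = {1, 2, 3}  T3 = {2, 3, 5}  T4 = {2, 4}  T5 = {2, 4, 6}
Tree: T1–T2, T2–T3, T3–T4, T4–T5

A tree decomposition must satisfy three properties: every vertex lies in some bag; for every edge, both endpoints lie together in some bag; and for every vertex, the bags containing it form a connected subtree. Here edge (5,4) lies in no bag, so the decomposition is invalid.

No — edge (5,4) lies in no bag.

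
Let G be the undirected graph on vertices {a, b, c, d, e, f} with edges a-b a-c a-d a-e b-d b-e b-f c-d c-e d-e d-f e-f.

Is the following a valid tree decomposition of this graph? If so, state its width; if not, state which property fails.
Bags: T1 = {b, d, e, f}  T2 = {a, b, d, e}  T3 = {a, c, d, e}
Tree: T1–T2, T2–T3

Vertex coverage: the bags together contain {a, b, c, d, e, f}, the full vertex set. Edge coverage: each edge of G has both endpoints in at least one bag. Running intersection: for every vertex, the bags containing it form a connected subtree. All three properties hold, so this is a valid tree decomposition of width max|bag| − 1 = 3, and hence tw(G) ≤ 3.

Yes; width 3.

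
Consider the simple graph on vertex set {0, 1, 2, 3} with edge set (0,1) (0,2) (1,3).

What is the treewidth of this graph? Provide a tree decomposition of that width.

Treewidth 1.
One such decomposition:
Bags: B1 = {1, 3}  B2 = {0, 1}  B3 = {0, 2}
Tree: B1–B2, B2–B3

Every bag has size at most 2, so the width is 2 − 1 = 1 and tw(G) ≤ 1. G has an edge, so its treewidth is at least 1. Hence tw(G) = 1 exactly.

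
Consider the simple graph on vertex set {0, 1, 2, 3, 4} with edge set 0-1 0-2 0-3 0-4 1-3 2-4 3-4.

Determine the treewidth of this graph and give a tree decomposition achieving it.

Every bag has size at most 3, so the width is 3 − 1 = 2 and tw(G) ≤ 2. For the lower bound, the 3 vertices {0, 2, 4} are pairwise adjacent, and any tree decomposition puts a clique entirely inside one bag — forcing width ≥ 2. Therefore the treewidth is 2.

Treewidth 2.
Bags: B1 = {0, 3, 4}  B2 = {0, 2, 4}  B3 = {0, 1, 3}
Tree: B1–B2, B1–B3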